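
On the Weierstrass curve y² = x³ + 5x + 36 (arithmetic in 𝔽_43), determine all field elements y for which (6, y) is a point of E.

x³ + 5x + 36 = 282 ≡ 24 (mod 43).
Square roots of 24 mod 43: 14 and 29 (since 14² = 196 ≡ 24).

14, 29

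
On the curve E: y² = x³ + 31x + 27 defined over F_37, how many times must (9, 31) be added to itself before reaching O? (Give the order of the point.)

3

2P: tangent at (9, 31): λ = (3·9² + 31)/(2·31) ≡ 15/25. 25⁻¹ ≡ 3 (mod 37) since 25·3 = 75 ≡ 1, so λ ≡ 15·3 ≡ 8.
  x = λ² - 9 - 9 = 64 - 18 ≡ 9; y = λ·(9 - 9) - 31 ≡ 6. → (9, 6)
3P: (9, 6) + (9, 31): same x and y₁ ≡ -y₂, so the sum is O.
3P = O, so the order is 3.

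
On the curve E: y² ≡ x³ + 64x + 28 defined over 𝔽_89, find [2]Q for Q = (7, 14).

(79, 41)

tangent at (7, 14): λ = (3·7² + 64)/(2·14) ≡ 33/28. 28⁻¹ ≡ 35 (mod 89), so λ ≡ 33·35 ≡ 87.
  x = λ² - 7 - 7 = 7569 - 14 ≡ 79; y = λ·(7 - 79) - 14 ≡ 41. → (79, 41)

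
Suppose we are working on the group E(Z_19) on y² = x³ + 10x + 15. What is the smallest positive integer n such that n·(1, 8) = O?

8

2P: tangent at (1, 8): λ = (3·1² + 10)/(2·8) ≡ 13/16. 16⁻¹ ≡ 6 (mod 19) since 16·6 = 96 ≡ 1, so λ ≡ 13·6 ≡ 2.
  x = λ² - 1 - 1 = 4 - 2 ≡ 2; y = λ·(1 - 2) - 8 ≡ 9. → (2, 9)
3P: (2, 9) + (1, 8). λ = (8 - 9)/(1 - 2) ≡ 18/18 mod 19. 18⁻¹ ≡ 18 (mod 19) since 18·18 = 324 ≡ 1, so λ ≡ 1.
  x = λ² - 2 - 1 = 1 - 3 ≡ 17; y = λ·(2 - 17) - 9 ≡ 14. → (17, 14)
4P: (17, 14) + (1, 8). λ = (8 - 14)/(1 - 17) ≡ 13/3 mod 19. 3⁻¹ ≡ 13 (mod 19) since 3·13 = 39 ≡ 1, so λ ≡ 17.
  x = λ² - 17 - 1 = 289 - 18 ≡ 5; y = λ·(17 - 5) - 14 ≡ 0. → (5, 0)
5P: (5, 0) + (1, 8). λ = (8 - 0)/(1 - 5) ≡ 8/15 mod 19. 15⁻¹ ≡ 14 (mod 19) since 15·14 = 210 ≡ 1, so λ ≡ 17.
  x = λ² - 5 - 1 = 289 - 6 ≡ 17; y = λ·(5 - 17) - 0 ≡ 5. → (17, 5)
6P: (17, 5) + (1, 8). λ = (8 - 5)/(1 - 17) ≡ 3/3 mod 19. 3⁻¹ ≡ 13 (mod 19) since 3·13 = 39 ≡ 1, so λ ≡ 1.
  x = λ² - 17 - 1 = 1 - 18 ≡ 2; y = λ·(17 - 2) - 5 ≡ 10. → (2, 10)
7P: (2, 10) + (1, 8). λ = (8 - 10)/(1 - 2) ≡ 17/18 mod 19. 18⁻¹ ≡ 18 (mod 19), so λ ≡ 2.
  x = λ² - 2 - 1 = 4 - 3 ≡ 1; y = λ·(2 - 1) - 10 ≡ 11. → (1, 11)
8P: (1, 11) + (1, 8): same x and y₁ ≡ -y₂, so the sum is O.
8P = O, so the order is 8.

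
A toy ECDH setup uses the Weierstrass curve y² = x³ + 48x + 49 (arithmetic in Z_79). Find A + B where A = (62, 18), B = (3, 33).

(59, 4)

(62, 18) + (3, 33). λ = (33 - 18)/(3 - 62) ≡ 15/20 mod 79. 20⁻¹ ≡ 4 (mod 79), so λ ≡ 60.
  x = λ² - 62 - 3 = 3600 - 65 ≡ 59; y = λ·(62 - 59) - 18 ≡ 4. → (59, 4)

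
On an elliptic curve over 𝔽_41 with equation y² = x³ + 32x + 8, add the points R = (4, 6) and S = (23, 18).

(4, 6) + (23, 18). λ = (18 - 6)/(23 - 4) ≡ 12/19 mod 41. 19⁻¹ ≡ 13 (mod 41), so λ ≡ 33.
  x = λ² - 4 - 23 = 1089 - 27 ≡ 37; y = λ·(4 - 37) - 6 ≡ 12. → (37, 12)

(37, 12)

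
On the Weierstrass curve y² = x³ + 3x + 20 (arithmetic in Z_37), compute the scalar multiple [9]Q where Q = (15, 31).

Double-and-add on 9 = (1001)₂. Start with Q = (15, 31) for the leading 1-bit.
double: tangent at (15, 31): λ = (3·15² + 3)/(2·31) ≡ 12/25. 25⁻¹ ≡ 3 (mod 37), so λ ≡ 12·3 ≡ 36.
  x = λ² - 15 - 15 = 1296 - 30 ≡ 8; y = λ·(15 - 8) - 31 ≡ 36. → (8, 36)
double: tangent at (8, 36): λ = (3·8² + 3)/(2·36) ≡ 10/35. 35⁻¹ ≡ 18 (mod 37) since 35·18 = 630 ≡ 1, so λ ≡ 10·18 ≡ 32.
  x = λ² - 8 - 8 = 1024 - 16 ≡ 9; y = λ·(8 - 9) - 36 ≡ 6. → (9, 6)
double: tangent at (9, 6): λ = (3·9² + 3)/(2·6) ≡ 24/12. 12⁻¹ ≡ 34 (mod 37), so λ ≡ 24·34 ≡ 2.
  x = λ² - 9 - 9 = 4 - 18 ≡ 23; y = λ·(9 - 23) - 6 ≡ 3. → (23, 3)
add Q: (23, 3) + (15, 31). λ = (31 - 3)/(15 - 23) ≡ 28/29 mod 37. 29⁻¹ ≡ 23 (mod 37) since 29·23 = 667 ≡ 1, so λ ≡ 15.
  x = λ² - 23 - 15 = 225 - 38 ≡ 2; y = λ·(23 - 2) - 3 ≡ 16. → (2, 16)

(2, 16)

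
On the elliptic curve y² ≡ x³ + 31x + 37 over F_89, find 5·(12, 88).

(63, 73)

Write Q = (12, 88).
Double-and-add on 5 = (101)₂. Start with Q = (12, 88) for the leading 1-bit.
double: tangent at (12, 88): λ = (3·12² + 31)/(2·88) ≡ 18/87. 87⁻¹ ≡ 44 (mod 89) since 87·44 = 3828 ≡ 1, so λ ≡ 18·44 ≡ 80.
  x = λ² - 12 - 12 = 6400 - 24 ≡ 57; y = λ·(12 - 57) - 88 ≡ 50. → (57, 50)
double: tangent at (57, 50): λ = (3·57² + 31)/(2·50) ≡ 77/11. 11⁻¹ ≡ 81 (mod 89) since 11·81 = 891 ≡ 1, so λ ≡ 77·81 ≡ 7.
  x = λ² - 57 - 57 = 49 - 114 ≡ 24; y = λ·(57 - 24) - 50 ≡ 3. → (24, 3)
add Q: (24, 3) + (12, 88). λ = (88 - 3)/(12 - 24) ≡ 85/77 mod 89. 77⁻¹ ≡ 37 (mod 89), so λ ≡ 30.
  x = λ² - 24 - 12 = 900 - 36 ≡ 63; y = λ·(24 - 63) - 3 ≡ 73. → (63, 73)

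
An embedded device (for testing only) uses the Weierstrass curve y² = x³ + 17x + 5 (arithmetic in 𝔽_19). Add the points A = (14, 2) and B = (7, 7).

(2, 3)

(14, 2) + (7, 7). λ = (7 - 2)/(7 - 14) ≡ 5/12 mod 19. 12⁻¹ ≡ 8 (mod 19), so λ ≡ 2.
  x = λ² - 14 - 7 = 4 - 21 ≡ 2; y = λ·(14 - 2) - 2 ≡ 3. → (2, 3)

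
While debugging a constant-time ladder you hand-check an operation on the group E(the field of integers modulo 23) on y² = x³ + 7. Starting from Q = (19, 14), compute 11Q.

(8, 17)

Repeated addition: build up to 11Q.
2Q: tangent at (19, 14): λ = (3·19² + 0)/(2·14) ≡ 2/5. 5⁻¹ ≡ 14 (mod 23), so λ ≡ 2·14 ≡ 5.
  x = λ² - 19 - 19 = 25 - 38 ≡ 10; y = λ·(19 - 10) - 14 ≡ 8. → (10, 8)
3Q: (10, 8) + (19, 14). λ = (14 - 8)/(19 - 10) ≡ 6/9 mod 23. 9⁻¹ ≡ 18 (mod 23), so λ ≡ 16.
  x = λ² - 10 - 19 = 256 - 29 ≡ 20; y = λ·(10 - 20) - 8 ≡ 16. → (20, 16)
4Q: (20, 16) + (19, 14). λ = (14 - 16)/(19 - 20) ≡ 21/22 mod 23. 22⁻¹ ≡ 22 (mod 23), so λ ≡ 2.
  x = λ² - 20 - 19 = 4 - 39 ≡ 11; y = λ·(20 - 11) - 16 ≡ 2. → (11, 2)
5Q: (11, 2) + (19, 14). λ = (14 - 2)/(19 - 11) ≡ 12/8 mod 23. 8⁻¹ ≡ 3 (mod 23) since 8·3 = 24 ≡ 1, so λ ≡ 13.
  x = λ² - 11 - 19 = 169 - 30 ≡ 1; y = λ·(11 - 1) - 2 ≡ 13. → (1, 13)
6Q: (1, 13) + (19, 14). λ = (14 - 13)/(19 - 1) ≡ 1/18 mod 23. 18⁻¹ ≡ 9 (mod 23) since 18·9 = 162 ≡ 1, so λ ≡ 9.
  x = λ² - 1 - 19 = 81 - 20 ≡ 15; y = λ·(1 - 15) - 13 ≡ 22. → (15, 22)
7Q: (15, 22) + (19, 14). λ = (14 - 22)/(19 - 15) ≡ 15/4 mod 23. 4⁻¹ ≡ 6 (mod 23), so λ ≡ 21.
  x = λ² - 15 - 19 = 441 - 34 ≡ 16; y = λ·(15 - 16) - 22 ≡ 3. → (16, 3)
8Q: (16, 3) + (19, 14). λ = (14 - 3)/(19 - 16) ≡ 11/3 mod 23. 3⁻¹ ≡ 8 (mod 23), so λ ≡ 19.
  x = λ² - 16 - 19 = 361 - 35 ≡ 4; y = λ·(16 - 4) - 3 ≡ 18. → (4, 18)
9Q: (4, 18) + (19, 14). λ = (14 - 18)/(19 - 4) ≡ 19/15 mod 23. 15⁻¹ ≡ 20 (mod 23), so λ ≡ 12.
  x = λ² - 4 - 19 = 144 - 23 ≡ 6; y = λ·(4 - 6) - 18 ≡ 4. → (6, 4)
10Q: (6, 4) + (19, 14). λ = (14 - 4)/(19 - 6) ≡ 10/13 mod 23. 13⁻¹ ≡ 16 (mod 23), so λ ≡ 22.
  x = λ² - 6 - 19 = 484 - 25 ≡ 22; y = λ·(6 - 22) - 4 ≡ 12. → (22, 12)
11Q: (22, 12) + (19, 14). λ = (14 - 12)/(19 - 22) ≡ 2/20 mod 23. 20⁻¹ ≡ 15 (mod 23), so λ ≡ 7.
  x = λ² - 22 - 19 = 49 - 41 ≡ 8; y = λ·(22 - 8) - 12 ≡ 17. → (8, 17)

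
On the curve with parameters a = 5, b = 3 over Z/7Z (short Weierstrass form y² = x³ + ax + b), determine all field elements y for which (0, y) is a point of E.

x³ + 5x + 3 = 3 ≡ 3 (mod 7).
3 is a non-residue mod 7; no y exists.

none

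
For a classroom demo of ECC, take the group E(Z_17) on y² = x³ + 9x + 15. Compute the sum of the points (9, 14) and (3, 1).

(9, 14) + (3, 1). λ = (1 - 14)/(3 - 9) ≡ 4/11 mod 17. 11⁻¹ ≡ 14 (mod 17) since 11·14 = 154 ≡ 1, so λ ≡ 5.
  x = λ² - 9 - 3 = 25 - 12 ≡ 13; y = λ·(9 - 13) - 14 ≡ 0. → (13, 0)

(13, 0)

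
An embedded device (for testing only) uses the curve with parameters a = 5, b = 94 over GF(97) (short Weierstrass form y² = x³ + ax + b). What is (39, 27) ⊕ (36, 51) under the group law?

(39, 27) + (36, 51). λ = (51 - 27)/(36 - 39) ≡ 24/94 mod 97. 94⁻¹ ≡ 32 (mod 97) since 94·32 = 3008 ≡ 1, so λ ≡ 89.
  x = λ² - 39 - 36 = 7921 - 75 ≡ 86; y = λ·(39 - 86) - 27 ≡ 58. → (86, 58)

(86, 58)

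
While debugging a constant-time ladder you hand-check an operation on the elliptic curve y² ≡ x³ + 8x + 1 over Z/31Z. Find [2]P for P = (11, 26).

tangent at (11, 26): λ = (3·11² + 8)/(2·26) ≡ 30/21. 21⁻¹ ≡ 3 (mod 31), so λ ≡ 30·3 ≡ 28.
  x = λ² - 11 - 11 = 784 - 22 ≡ 18; y = λ·(11 - 18) - 26 ≡ 26. → (18, 26)

(18, 26)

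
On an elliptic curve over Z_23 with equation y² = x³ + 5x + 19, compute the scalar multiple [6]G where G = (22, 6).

(13, 2)

Double-and-add on 6 = (110)₂. Start with G = (22, 6) for the leading 1-bit.
double: tangent at (22, 6): λ = (3·22² + 5)/(2·6) ≡ 8/12. 12⁻¹ ≡ 2 (mod 23), so λ ≡ 8·2 ≡ 16.
  x = λ² - 22 - 22 = 256 - 44 ≡ 5; y = λ·(22 - 5) - 6 ≡ 13. → (5, 13)
add G: (5, 13) + (22, 6). λ = (6 - 13)/(22 - 5) ≡ 16/17 mod 23. 17⁻¹ ≡ 19 (mod 23), so λ ≡ 5.
  x = λ² - 5 - 22 = 25 - 27 ≡ 21; y = λ·(5 - 21) - 13 ≡ 22. → (21, 22)
double: tangent at (21, 22): λ = (3·21² + 5)/(2·22) ≡ 17/21. 21⁻¹ ≡ 11 (mod 23), so λ ≡ 17·11 ≡ 3.
  x = λ² - 21 - 21 = 9 - 42 ≡ 13; y = λ·(21 - 13) - 22 ≡ 2. → (13, 2)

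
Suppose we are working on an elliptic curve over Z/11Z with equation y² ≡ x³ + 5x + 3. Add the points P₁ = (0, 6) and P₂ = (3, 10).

(0, 6) + (3, 10). λ = (10 - 6)/(3 - 0) ≡ 4/3 mod 11. 3⁻¹ ≡ 4 (mod 11), so λ ≡ 5.
  x = λ² - 0 - 3 = 25 - 3 ≡ 0; y = λ·(0 - 0) - 6 ≡ 5. → (0, 5)

(0, 5)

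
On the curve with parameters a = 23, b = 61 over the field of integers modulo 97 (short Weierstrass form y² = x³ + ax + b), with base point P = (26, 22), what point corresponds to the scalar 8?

Repeated addition: build up to 8P.
2P: tangent at (26, 22): λ = (3·26² + 23)/(2·22) ≡ 14/44. 44⁻¹ ≡ 86 (mod 97), so λ ≡ 14·86 ≡ 40.
  x = λ² - 26 - 26 = 1600 - 52 ≡ 93; y = λ·(26 - 93) - 22 ≡ 14. → (93, 14)
3P: (93, 14) + (26, 22). λ = (22 - 14)/(26 - 93) ≡ 8/30 mod 97. 30⁻¹ ≡ 55 (mod 97) since 30·55 = 1650 ≡ 1, so λ ≡ 52.
  x = λ² - 93 - 26 = 2704 - 119 ≡ 63; y = λ·(93 - 63) - 14 ≡ 91. → (63, 91)
4P: (63, 91) + (26, 22). λ = (22 - 91)/(26 - 63) ≡ 28/60 mod 97. 60⁻¹ ≡ 76 (mod 97), so λ ≡ 91.
  x = λ² - 63 - 26 = 8281 - 89 ≡ 44; y = λ·(63 - 44) - 91 ≡ 86. → (44, 86)
5P: (44, 86) + (26, 22). λ = (22 - 86)/(26 - 44) ≡ 33/79 mod 97. 79⁻¹ ≡ 70 (mod 97), so λ ≡ 79.
  x = λ² - 44 - 26 = 6241 - 70 ≡ 60; y = λ·(44 - 60) - 86 ≡ 8. → (60, 8)
6P: (60, 8) + (26, 22). λ = (22 - 8)/(26 - 60) ≡ 14/63 mod 97. 63⁻¹ ≡ 77 (mod 97), so λ ≡ 11.
  x = λ² - 60 - 26 = 121 - 86 ≡ 35; y = λ·(60 - 35) - 8 ≡ 73. → (35, 73)
7P: (35, 73) + (26, 22). λ = (22 - 73)/(26 - 35) ≡ 46/88 mod 97. 88⁻¹ ≡ 43 (mod 97) since 88·43 = 3784 ≡ 1, so λ ≡ 38.
  x = λ² - 35 - 26 = 1444 - 61 ≡ 25; y = λ·(35 - 25) - 73 ≡ 16. → (25, 16)
8P: (25, 16) + (26, 22). λ = (22 - 16)/(26 - 25) ≡ 6/1 mod 97. 1⁻¹ ≡ 1 (mod 97) since 1·1 = 1 ≡ 1, so λ ≡ 6.
  x = λ² - 25 - 26 = 36 - 51 ≡ 82; y = λ·(25 - 82) - 16 ≡ 30. → (82, 30)

(82, 30)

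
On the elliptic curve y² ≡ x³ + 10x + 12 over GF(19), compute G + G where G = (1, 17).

tangent at (1, 17): λ = (3·1² + 10)/(2·17) ≡ 13/15. 15⁻¹ ≡ 14 (mod 19), so λ ≡ 13·14 ≡ 11.
  x = λ² - 1 - 1 = 121 - 2 ≡ 5; y = λ·(1 - 5) - 17 ≡ 15. → (5, 15)

(5, 15)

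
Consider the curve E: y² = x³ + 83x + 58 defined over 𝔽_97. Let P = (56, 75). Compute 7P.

(6, 44)

Double-and-add on 7 = (111)₂. Start with P = (56, 75) for the leading 1-bit.
double: tangent at (56, 75): λ = (3·56² + 83)/(2·75) ≡ 82/53. 53⁻¹ ≡ 11 (mod 97), so λ ≡ 82·11 ≡ 29.
  x = λ² - 56 - 56 = 841 - 112 ≡ 50; y = λ·(56 - 50) - 75 ≡ 2. → (50, 2)
add P: (50, 2) + (56, 75). λ = (75 - 2)/(56 - 50) ≡ 73/6 mod 97. 6⁻¹ ≡ 81 (mod 97), so λ ≡ 93.
  x = λ² - 50 - 56 = 8649 - 106 ≡ 7; y = λ·(50 - 7) - 2 ≡ 20. → (7, 20)
double: tangent at (7, 20): λ = (3·7² + 83)/(2·20) ≡ 36/40. 40⁻¹ ≡ 17 (mod 97), so λ ≡ 36·17 ≡ 30.
  x = λ² - 7 - 7 = 900 - 14 ≡ 13; y = λ·(7 - 13) - 20 ≡ 91. → (13, 91)
add P: (13, 91) + (56, 75). λ = (75 - 91)/(56 - 13) ≡ 81/43 mod 97. 43⁻¹ ≡ 88 (mod 97), so λ ≡ 47.
  x = λ² - 13 - 56 = 2209 - 69 ≡ 6; y = λ·(13 - 6) - 91 ≡ 44. → (6, 44)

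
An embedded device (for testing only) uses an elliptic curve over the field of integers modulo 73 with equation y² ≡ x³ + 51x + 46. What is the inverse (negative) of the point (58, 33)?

(58, 40)

-(58, 33) = (58, -33 mod 73) = (58, 40).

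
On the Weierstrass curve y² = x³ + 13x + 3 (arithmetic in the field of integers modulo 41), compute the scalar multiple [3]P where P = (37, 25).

Repeated addition: build up to 3P.
2P: tangent at (37, 25): λ = (3·37² + 13)/(2·25) ≡ 20/9. 9⁻¹ ≡ 32 (mod 41), so λ ≡ 20·32 ≡ 25.
  x = λ² - 37 - 37 = 625 - 74 ≡ 18; y = λ·(37 - 18) - 25 ≡ 40. → (18, 40)
3P: (18, 40) + (37, 25). λ = (25 - 40)/(37 - 18) ≡ 26/19 mod 41. 19⁻¹ ≡ 13 (mod 41), so λ ≡ 10.
  x = λ² - 18 - 37 = 100 - 55 ≡ 4; y = λ·(18 - 4) - 40 ≡ 18. → (4, 18)

(4, 18)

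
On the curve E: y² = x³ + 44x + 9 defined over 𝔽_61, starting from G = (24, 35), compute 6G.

Repeated addition: build up to 6G.
2G: tangent at (24, 35): λ = (3·24² + 44)/(2·35) ≡ 3/9. 9⁻¹ ≡ 34 (mod 61), so λ ≡ 3·34 ≡ 41.
  x = λ² - 24 - 24 = 1681 - 48 ≡ 47; y = λ·(24 - 47) - 35 ≡ 59. → (47, 59)
3G: (47, 59) + (24, 35). λ = (35 - 59)/(24 - 47) ≡ 37/38 mod 61. 38⁻¹ ≡ 53 (mod 61) since 38·53 = 2014 ≡ 1, so λ ≡ 9.
  x = λ² - 47 - 24 = 81 - 71 ≡ 10; y = λ·(47 - 10) - 59 ≡ 30. → (10, 30)
4G: (10, 30) + (24, 35). λ = (35 - 30)/(24 - 10) ≡ 5/14 mod 61. 14⁻¹ ≡ 48 (mod 61) since 14·48 = 672 ≡ 1, so λ ≡ 57.
  x = λ² - 10 - 24 = 3249 - 34 ≡ 43; y = λ·(10 - 43) - 30 ≡ 41. → (43, 41)
5G: (43, 41) + (24, 35). λ = (35 - 41)/(24 - 43) ≡ 55/42 mod 61. 42⁻¹ ≡ 16 (mod 61), so λ ≡ 26.
  x = λ² - 43 - 24 = 676 - 67 ≡ 60; y = λ·(43 - 60) - 41 ≡ 5. → (60, 5)
6G: (60, 5) + (24, 35). λ = (35 - 5)/(24 - 60) ≡ 30/25 mod 61. 25⁻¹ ≡ 22 (mod 61) since 25·22 = 550 ≡ 1, so λ ≡ 50.
  x = λ² - 60 - 24 = 2500 - 84 ≡ 37; y = λ·(60 - 37) - 5 ≡ 47. → (37, 47)

(37, 47)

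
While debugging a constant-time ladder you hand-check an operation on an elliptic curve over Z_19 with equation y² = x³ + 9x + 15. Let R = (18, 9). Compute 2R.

tangent at (18, 9): λ = (3·18² + 9)/(2·9) ≡ 12/18. 18⁻¹ ≡ 18 (mod 19) since 18·18 = 324 ≡ 1, so λ ≡ 12·18 ≡ 7.
  x = λ² - 18 - 18 = 49 - 36 ≡ 13; y = λ·(18 - 13) - 9 ≡ 7. → (13, 7)

(13, 7)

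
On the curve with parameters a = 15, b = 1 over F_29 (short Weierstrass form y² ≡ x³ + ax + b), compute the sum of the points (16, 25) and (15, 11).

(16, 25) + (15, 11). λ = (11 - 25)/(15 - 16) ≡ 15/28 mod 29. 28⁻¹ ≡ 28 (mod 29), so λ ≡ 14.
  x = λ² - 16 - 15 = 196 - 31 ≡ 20; y = λ·(16 - 20) - 25 ≡ 6. → (20, 6)

(20, 6)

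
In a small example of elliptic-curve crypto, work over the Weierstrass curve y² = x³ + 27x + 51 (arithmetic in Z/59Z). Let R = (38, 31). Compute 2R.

tangent at (38, 31): λ = (3·38² + 27)/(2·31) ≡ 52/3. 3⁻¹ ≡ 20 (mod 59) since 3·20 = 60 ≡ 1, so λ ≡ 52·20 ≡ 37.
  x = λ² - 38 - 38 = 1369 - 76 ≡ 54; y = λ·(38 - 54) - 31 ≡ 26. → (54, 26)

(54, 26)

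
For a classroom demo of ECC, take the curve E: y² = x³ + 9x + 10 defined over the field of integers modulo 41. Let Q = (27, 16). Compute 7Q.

(11, 28)

Repeated addition: build up to 7Q.
2Q: tangent at (27, 16): λ = (3·27² + 9)/(2·16) ≡ 23/32. 32⁻¹ ≡ 9 (mod 41), so λ ≡ 23·9 ≡ 2.
  x = λ² - 27 - 27 = 4 - 54 ≡ 32; y = λ·(27 - 32) - 16 ≡ 15. → (32, 15)
3Q: (32, 15) + (27, 16). λ = (16 - 15)/(27 - 32) ≡ 1/36 mod 41. 36⁻¹ ≡ 8 (mod 41), so λ ≡ 8.
  x = λ² - 32 - 27 = 64 - 59 ≡ 5; y = λ·(32 - 5) - 15 ≡ 37. → (5, 37)
4Q: (5, 37) + (27, 16). λ = (16 - 37)/(27 - 5) ≡ 20/22 mod 41. 22⁻¹ ≡ 28 (mod 41), so λ ≡ 27.
  x = λ² - 5 - 27 = 729 - 32 ≡ 0; y = λ·(5 - 0) - 37 ≡ 16. → (0, 16)
5Q: (0, 16) + (27, 16). λ = (16 - 16)/(27 - 0) ≡ 0/27 mod 41. 27⁻¹ ≡ 38 (mod 41), so λ ≡ 0.
  x = λ² - 0 - 27 = 0 - 27 ≡ 14; y = λ·(0 - 14) - 16 ≡ 25. → (14, 25)
6Q: (14, 25) + (27, 16). λ = (16 - 25)/(27 - 14) ≡ 32/13 mod 41. 13⁻¹ ≡ 19 (mod 41) since 13·19 = 247 ≡ 1, so λ ≡ 34.
  x = λ² - 14 - 27 = 1156 - 41 ≡ 8; y = λ·(14 - 8) - 25 ≡ 15. → (8, 15)
7Q: (8, 15) + (27, 16). λ = (16 - 15)/(27 - 8) ≡ 1/19 mod 41. 19⁻¹ ≡ 13 (mod 41), so λ ≡ 13.
  x = λ² - 8 - 27 = 169 - 35 ≡ 11; y = λ·(8 - 11) - 15 ≡ 28. → (11, 28)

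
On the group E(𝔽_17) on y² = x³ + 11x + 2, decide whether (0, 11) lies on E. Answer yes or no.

y² = 11² ≡ 2; x³ + 11x + 2 = 2 ≡ 2 (mod 17). 2 = 2.

yes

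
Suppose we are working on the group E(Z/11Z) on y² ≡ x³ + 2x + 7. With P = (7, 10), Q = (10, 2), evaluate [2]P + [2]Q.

First 2P:
Repeated addition: build up to 2P.
2P: tangent at (7, 10): λ = (3·7² + 2)/(2·10) ≡ 6/9. 9⁻¹ ≡ 5 (mod 11) since 9·5 = 45 ≡ 1, so λ ≡ 6·5 ≡ 8.
  x = λ² - 7 - 7 = 64 - 14 ≡ 6; y = λ·(7 - 6) - 10 ≡ 9. → (6, 9)
2P = (6, 9).
Next 2Q:
Repeated addition: build up to 2Q.
2Q: tangent at (10, 2): λ = (3·10² + 2)/(2·2) ≡ 5/4. 4⁻¹ ≡ 3 (mod 11), so λ ≡ 5·3 ≡ 4.
  x = λ² - 10 - 10 = 16 - 20 ≡ 7; y = λ·(10 - 7) - 2 ≡ 10. → (7, 10)
2Q = (7, 10).
Finally 2P + 2Q:
(6, 9) + (7, 10). λ = (10 - 9)/(7 - 6) ≡ 1/1 mod 11. 1⁻¹ ≡ 1 (mod 11), so λ ≡ 1.
  x = λ² - 6 - 7 = 1 - 13 ≡ 10; y = λ·(6 - 10) - 9 ≡ 9. → (10, 9)

(10, 9)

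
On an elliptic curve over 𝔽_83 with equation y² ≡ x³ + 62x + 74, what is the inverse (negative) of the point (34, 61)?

(34, 22)

-(34, 61) = (34, -61 mod 83) = (34, 22).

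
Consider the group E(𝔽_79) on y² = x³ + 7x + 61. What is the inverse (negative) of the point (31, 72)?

(31, 7)

-(31, 72) = (31, -72 mod 79) = (31, 7).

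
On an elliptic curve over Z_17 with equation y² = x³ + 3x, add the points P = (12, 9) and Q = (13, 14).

(12, 9) + (13, 14). λ = (14 - 9)/(13 - 12) ≡ 5/1 mod 17. 1⁻¹ ≡ 1 (mod 17), so λ ≡ 5.
  x = λ² - 12 - 13 = 25 - 25 ≡ 0; y = λ·(12 - 0) - 9 ≡ 0. → (0, 0)

(0, 0)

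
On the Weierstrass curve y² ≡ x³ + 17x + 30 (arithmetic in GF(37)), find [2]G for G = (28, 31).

tangent at (28, 31): λ = (3·28² + 17)/(2·31) ≡ 1/25. 25⁻¹ ≡ 3 (mod 37) since 25·3 = 75 ≡ 1, so λ ≡ 1·3 ≡ 3.
  x = λ² - 28 - 28 = 9 - 56 ≡ 27; y = λ·(28 - 27) - 31 ≡ 9. → (27, 9)

(27, 9)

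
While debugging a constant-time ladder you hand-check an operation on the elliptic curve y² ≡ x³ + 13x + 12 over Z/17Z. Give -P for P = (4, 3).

-(4, 3) = (4, -3 mod 17) = (4, 14).

(4, 14)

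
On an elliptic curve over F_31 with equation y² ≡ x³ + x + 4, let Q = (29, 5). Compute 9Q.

(2, 18)

Repeated addition: build up to 9Q.
2Q: tangent at (29, 5): λ = (3·29² + 1)/(2·5) ≡ 13/10. 10⁻¹ ≡ 28 (mod 31), so λ ≡ 13·28 ≡ 23.
  x = λ² - 29 - 29 = 529 - 58 ≡ 6; y = λ·(29 - 6) - 5 ≡ 28. → (6, 28)
3Q: (6, 28) + (29, 5). λ = (5 - 28)/(29 - 6) ≡ 8/23 mod 31. 23⁻¹ ≡ 27 (mod 31), so λ ≡ 30.
  x = λ² - 6 - 29 = 900 - 35 ≡ 28; y = λ·(6 - 28) - 28 ≡ 25. → (28, 25)
4Q: (28, 25) + (29, 5). λ = (5 - 25)/(29 - 28) ≡ 11/1 mod 31. 1⁻¹ ≡ 1 (mod 31) since 1·1 = 1 ≡ 1, so λ ≡ 11.
  x = λ² - 28 - 29 = 121 - 57 ≡ 2; y = λ·(28 - 2) - 25 ≡ 13. → (2, 13)
5Q: (2, 13) + (29, 5). λ = (5 - 13)/(29 - 2) ≡ 23/27 mod 31. 27⁻¹ ≡ 23 (mod 31) since 27·23 = 621 ≡ 1, so λ ≡ 2.
  x = λ² - 2 - 29 = 4 - 31 ≡ 4; y = λ·(2 - 4) - 13 ≡ 14. → (4, 14)
6Q: (4, 14) + (29, 5). λ = (5 - 14)/(29 - 4) ≡ 22/25 mod 31. 25⁻¹ ≡ 5 (mod 31) since 25·5 = 125 ≡ 1, so λ ≡ 17.
  x = λ² - 4 - 29 = 289 - 33 ≡ 8; y = λ·(4 - 8) - 14 ≡ 11. → (8, 11)
7Q: (8, 11) + (29, 5). λ = (5 - 11)/(29 - 8) ≡ 25/21 mod 31. 21⁻¹ ≡ 3 (mod 31) since 21·3 = 63 ≡ 1, so λ ≡ 13.
  x = λ² - 8 - 29 = 169 - 37 ≡ 8; y = λ·(8 - 8) - 11 ≡ 20. → (8, 20)
8Q: (8, 20) + (29, 5). λ = (5 - 20)/(29 - 8) ≡ 16/21 mod 31. 21⁻¹ ≡ 3 (mod 31) since 21·3 = 63 ≡ 1, so λ ≡ 17.
  x = λ² - 8 - 29 = 289 - 37 ≡ 4; y = λ·(8 - 4) - 20 ≡ 17. → (4, 17)
9Q: (4, 17) + (29, 5). λ = (5 - 17)/(29 - 4) ≡ 19/25 mod 31. 25⁻¹ ≡ 5 (mod 31) since 25·5 = 125 ≡ 1, so λ ≡ 2.
  x = λ² - 4 - 29 = 4 - 33 ≡ 2; y = λ·(4 - 2) - 17 ≡ 18. → (2, 18)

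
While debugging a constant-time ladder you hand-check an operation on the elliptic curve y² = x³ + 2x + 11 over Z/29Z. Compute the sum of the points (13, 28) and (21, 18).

(2, 9)

(13, 28) + (21, 18). λ = (18 - 28)/(21 - 13) ≡ 19/8 mod 29. 8⁻¹ ≡ 11 (mod 29) since 8·11 = 88 ≡ 1, so λ ≡ 6.
  x = λ² - 13 - 21 = 36 - 34 ≡ 2; y = λ·(13 - 2) - 28 ≡ 9. → (2, 9)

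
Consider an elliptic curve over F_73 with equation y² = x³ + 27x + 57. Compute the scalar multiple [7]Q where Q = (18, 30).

(6, 56)

Repeated addition: build up to 7Q.
2Q: tangent at (18, 30): λ = (3·18² + 27)/(2·30) ≡ 50/60. 60⁻¹ ≡ 28 (mod 73), so λ ≡ 50·28 ≡ 13.
  x = λ² - 18 - 18 = 169 - 36 ≡ 60; y = λ·(18 - 60) - 30 ≡ 8. → (60, 8)
3Q: (60, 8) + (18, 30). λ = (30 - 8)/(18 - 60) ≡ 22/31 mod 73. 31⁻¹ ≡ 33 (mod 73) since 31·33 = 1023 ≡ 1, so λ ≡ 69.
  x = λ² - 60 - 18 = 4761 - 78 ≡ 11; y = λ·(60 - 11) - 8 ≡ 15. → (11, 15)
4Q: (11, 15) + (18, 30). λ = (30 - 15)/(18 - 11) ≡ 15/7 mod 73. 7⁻¹ ≡ 21 (mod 73) since 7·21 = 147 ≡ 1, so λ ≡ 23.
  x = λ² - 11 - 18 = 529 - 29 ≡ 62; y = λ·(11 - 62) - 15 ≡ 53. → (62, 53)
5Q: (62, 53) + (18, 30). λ = (30 - 53)/(18 - 62) ≡ 50/29 mod 73. 29⁻¹ ≡ 68 (mod 73), so λ ≡ 42.
  x = λ² - 62 - 18 = 1764 - 80 ≡ 5; y = λ·(62 - 5) - 53 ≡ 5. → (5, 5)
6Q: (5, 5) + (18, 30). λ = (30 - 5)/(18 - 5) ≡ 25/13 mod 73. 13⁻¹ ≡ 45 (mod 73) since 13·45 = 585 ≡ 1, so λ ≡ 30.
  x = λ² - 5 - 18 = 900 - 23 ≡ 1; y = λ·(5 - 1) - 5 ≡ 42. → (1, 42)
7Q: (1, 42) + (18, 30). λ = (30 - 42)/(18 - 1) ≡ 61/17 mod 73. 17⁻¹ ≡ 43 (mod 73), so λ ≡ 68.
  x = λ² - 1 - 18 = 4624 - 19 ≡ 6; y = λ·(1 - 6) - 42 ≡ 56. → (6, 56)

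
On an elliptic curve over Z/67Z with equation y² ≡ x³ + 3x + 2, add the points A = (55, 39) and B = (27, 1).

(55, 39) + (27, 1). λ = (1 - 39)/(27 - 55) ≡ 29/39 mod 67. 39⁻¹ ≡ 55 (mod 67), so λ ≡ 54.
  x = λ² - 55 - 27 = 2916 - 82 ≡ 20; y = λ·(55 - 20) - 39 ≡ 42. → (20, 42)

(20, 42)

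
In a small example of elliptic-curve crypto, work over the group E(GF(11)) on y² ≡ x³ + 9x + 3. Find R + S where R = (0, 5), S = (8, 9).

(0, 5) + (8, 9). λ = (9 - 5)/(8 - 0) ≡ 4/8 mod 11. 8⁻¹ ≡ 7 (mod 11), so λ ≡ 6.
  x = λ² - 0 - 8 = 36 - 8 ≡ 6; y = λ·(0 - 6) - 5 ≡ 3. → (6, 3)

(6, 3)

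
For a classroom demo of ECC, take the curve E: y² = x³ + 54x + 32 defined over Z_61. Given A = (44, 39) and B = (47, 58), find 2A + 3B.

First 2A:
Repeated addition: build up to 2A.
2A: tangent at (44, 39): λ = (3·44² + 54)/(2·39) ≡ 6/17. 17⁻¹ ≡ 18 (mod 61), so λ ≡ 6·18 ≡ 47.
  x = λ² - 44 - 44 = 2209 - 88 ≡ 47; y = λ·(44 - 47) - 39 ≡ 3. → (47, 3)
2A = (47, 3).
Next 3B:
Repeated addition: build up to 3B.
2B: tangent at (47, 58): λ = (3·47² + 54)/(2·58) ≡ 32/55. 55⁻¹ ≡ 10 (mod 61), so λ ≡ 32·10 ≡ 15.
  x = λ² - 47 - 47 = 225 - 94 ≡ 9; y = λ·(47 - 9) - 58 ≡ 24. → (9, 24)
3B: (9, 24) + (47, 58). λ = (58 - 24)/(47 - 9) ≡ 34/38 mod 61. 38⁻¹ ≡ 53 (mod 61), so λ ≡ 33.
  x = λ² - 9 - 47 = 1089 - 56 ≡ 57; y = λ·(9 - 57) - 24 ≡ 39. → (57, 39)
3B = (57, 39).
Finally 2A + 3B:
(47, 3) + (57, 39). λ = (39 - 3)/(57 - 47) ≡ 36/10 mod 61. 10⁻¹ ≡ 55 (mod 61) since 10·55 = 550 ≡ 1, so λ ≡ 28.
  x = λ² - 47 - 57 = 784 - 104 ≡ 9; y = λ·(47 - 9) - 3 ≡ 24. → (9, 24)

(9, 24)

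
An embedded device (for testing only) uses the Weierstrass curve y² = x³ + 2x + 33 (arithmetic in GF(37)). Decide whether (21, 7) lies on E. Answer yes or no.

yes

y² = 7² ≡ 12; x³ + 2x + 33 = 9336 ≡ 12 (mod 37). 12 = 12.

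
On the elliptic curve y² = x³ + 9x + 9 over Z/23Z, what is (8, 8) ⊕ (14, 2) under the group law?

(2, 9)

(8, 8) + (14, 2). λ = (2 - 8)/(14 - 8) ≡ 17/6 mod 23. 6⁻¹ ≡ 4 (mod 23), so λ ≡ 22.
  x = λ² - 8 - 14 = 484 - 22 ≡ 2; y = λ·(8 - 2) - 8 ≡ 9. → (2, 9)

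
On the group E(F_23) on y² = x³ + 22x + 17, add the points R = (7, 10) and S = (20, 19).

(9, 1)

(7, 10) + (20, 19). λ = (19 - 10)/(20 - 7) ≡ 9/13 mod 23. 13⁻¹ ≡ 16 (mod 23), so λ ≡ 6.
  x = λ² - 7 - 20 = 36 - 27 ≡ 9; y = λ·(7 - 9) - 10 ≡ 1. → (9, 1)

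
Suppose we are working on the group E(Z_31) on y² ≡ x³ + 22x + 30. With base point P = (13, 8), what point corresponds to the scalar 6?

Double-and-add on 6 = (110)₂. Start with P = (13, 8) for the leading 1-bit.
double: tangent at (13, 8): λ = (3·13² + 22)/(2·8) ≡ 2/16. 16⁻¹ ≡ 2 (mod 31), so λ ≡ 2·2 ≡ 4.
  x = λ² - 13 - 13 = 16 - 26 ≡ 21; y = λ·(13 - 21) - 8 ≡ 22. → (21, 22)
add P: (21, 22) + (13, 8). λ = (8 - 22)/(13 - 21) ≡ 17/23 mod 31. 23⁻¹ ≡ 27 (mod 31), so λ ≡ 25.
  x = λ² - 21 - 13 = 625 - 34 ≡ 2; y = λ·(21 - 2) - 22 ≡ 19. → (2, 19)
double: tangent at (2, 19): λ = (3·2² + 22)/(2·19) ≡ 3/7. 7⁻¹ ≡ 9 (mod 31), so λ ≡ 3·9 ≡ 27.
  x = λ² - 2 - 2 = 729 - 4 ≡ 12; y = λ·(2 - 12) - 19 ≡ 21. → (12, 21)

(12, 21)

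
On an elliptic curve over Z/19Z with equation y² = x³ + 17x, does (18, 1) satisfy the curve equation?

yes

y² = 1² ≡ 1; x³ + 17x + 0 = 6138 ≡ 1 (mod 19). 1 = 1.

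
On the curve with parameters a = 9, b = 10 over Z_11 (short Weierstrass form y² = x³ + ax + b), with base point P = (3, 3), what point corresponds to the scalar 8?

O

Double-and-add on 8 = (1000)₂. Start with P = (3, 3) for the leading 1-bit.
double: tangent at (3, 3): λ = (3·3² + 9)/(2·3) ≡ 3/6. 6⁻¹ ≡ 2 (mod 11), so λ ≡ 3·2 ≡ 6.
  x = λ² - 3 - 3 = 36 - 6 ≡ 8; y = λ·(3 - 8) - 3 ≡ 0. → (8, 0)
double: (8, 0) + (8, 0): same x and y₁ ≡ -y₂, so the sum is O.
double: O + O = O (identity).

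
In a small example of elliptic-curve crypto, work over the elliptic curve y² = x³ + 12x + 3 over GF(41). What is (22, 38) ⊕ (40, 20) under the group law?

(22, 38) + (40, 20). λ = (20 - 38)/(40 - 22) ≡ 23/18 mod 41. 18⁻¹ ≡ 16 (mod 41) since 18·16 = 288 ≡ 1, so λ ≡ 40.
  x = λ² - 22 - 40 = 1600 - 62 ≡ 21; y = λ·(22 - 21) - 38 ≡ 2. → (21, 2)

(21, 2)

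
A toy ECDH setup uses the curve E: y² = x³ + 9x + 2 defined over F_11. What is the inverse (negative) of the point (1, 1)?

(1, 10)

-(1, 1) = (1, -1 mod 11) = (1, 10).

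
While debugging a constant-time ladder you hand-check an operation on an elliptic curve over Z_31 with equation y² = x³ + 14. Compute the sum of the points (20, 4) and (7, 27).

(13, 17)

(20, 4) + (7, 27). λ = (27 - 4)/(7 - 20) ≡ 23/18 mod 31. 18⁻¹ ≡ 19 (mod 31), so λ ≡ 3.
  x = λ² - 20 - 7 = 9 - 27 ≡ 13; y = λ·(20 - 13) - 4 ≡ 17. → (13, 17)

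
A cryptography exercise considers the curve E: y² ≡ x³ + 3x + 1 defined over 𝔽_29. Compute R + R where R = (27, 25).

(27, 4)

tangent at (27, 25): λ = (3·27² + 3)/(2·25) ≡ 15/21. 21⁻¹ ≡ 18 (mod 29), so λ ≡ 15·18 ≡ 9.
  x = λ² - 27 - 27 = 81 - 54 ≡ 27; y = λ·(27 - 27) - 25 ≡ 4. → (27, 4)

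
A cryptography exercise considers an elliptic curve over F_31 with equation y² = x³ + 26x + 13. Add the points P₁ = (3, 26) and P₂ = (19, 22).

(11, 7)

(3, 26) + (19, 22). λ = (22 - 26)/(19 - 3) ≡ 27/16 mod 31. 16⁻¹ ≡ 2 (mod 31), so λ ≡ 23.
  x = λ² - 3 - 19 = 529 - 22 ≡ 11; y = λ·(3 - 11) - 26 ≡ 7. → (11, 7)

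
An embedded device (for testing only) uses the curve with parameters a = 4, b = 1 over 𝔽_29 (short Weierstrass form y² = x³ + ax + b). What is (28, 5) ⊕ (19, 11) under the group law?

(28, 5) + (19, 11). λ = (11 - 5)/(19 - 28) ≡ 6/20 mod 29. 20⁻¹ ≡ 16 (mod 29), so λ ≡ 9.
  x = λ² - 28 - 19 = 81 - 47 ≡ 5; y = λ·(28 - 5) - 5 ≡ 28. → (5, 28)

(5, 28)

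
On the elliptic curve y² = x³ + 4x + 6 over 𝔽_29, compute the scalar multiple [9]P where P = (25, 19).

Double-and-add on 9 = (1001)₂. Start with P = (25, 19) for the leading 1-bit.
double: tangent at (25, 19): λ = (3·25² + 4)/(2·19) ≡ 23/9. 9⁻¹ ≡ 13 (mod 29) since 9·13 = 117 ≡ 1, so λ ≡ 23·13 ≡ 9.
  x = λ² - 25 - 25 = 81 - 50 ≡ 2; y = λ·(25 - 2) - 19 ≡ 14. → (2, 14)
double: tangent at (2, 14): λ = (3·2² + 4)/(2·14) ≡ 16/28. 28⁻¹ ≡ 28 (mod 29), so λ ≡ 16·28 ≡ 13.
  x = λ² - 2 - 2 = 169 - 4 ≡ 20; y = λ·(2 - 20) - 14 ≡ 13. → (20, 13)
double: tangent at (20, 13): λ = (3·20² + 4)/(2·13) ≡ 15/26. 26⁻¹ ≡ 19 (mod 29) since 26·19 = 494 ≡ 1, so λ ≡ 15·19 ≡ 24.
  x = λ² - 20 - 20 = 576 - 40 ≡ 14; y = λ·(20 - 14) - 13 ≡ 15. → (14, 15)
add P: (14, 15) + (25, 19). λ = (19 - 15)/(25 - 14) ≡ 4/11 mod 29. 11⁻¹ ≡ 8 (mod 29) since 11·8 = 88 ≡ 1, so λ ≡ 3.
  x = λ² - 14 - 25 = 9 - 39 ≡ 28; y = λ·(14 - 28) - 15 ≡ 1. → (28, 1)

(28, 1)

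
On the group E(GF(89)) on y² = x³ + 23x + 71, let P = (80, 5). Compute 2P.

tangent at (80, 5): λ = (3·80² + 23)/(2·5) ≡ 88/10. 10⁻¹ ≡ 9 (mod 89) since 10·9 = 90 ≡ 1, so λ ≡ 88·9 ≡ 80.
  x = λ² - 80 - 80 = 6400 - 160 ≡ 10; y = λ·(80 - 10) - 5 ≡ 77. → (10, 77)

(10, 77)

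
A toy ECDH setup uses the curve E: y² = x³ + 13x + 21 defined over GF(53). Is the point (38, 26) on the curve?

no

y² = 26² ≡ 40; x³ + 13x + 21 = 55387 ≡ 2 (mod 53). 40 ≠ 2.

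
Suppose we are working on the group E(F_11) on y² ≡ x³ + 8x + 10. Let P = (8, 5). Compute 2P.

tangent at (8, 5): λ = (3·8² + 8)/(2·5) ≡ 2/10. 10⁻¹ ≡ 10 (mod 11), so λ ≡ 2·10 ≡ 9.
  x = λ² - 8 - 8 = 81 - 16 ≡ 10; y = λ·(8 - 10) - 5 ≡ 10. → (10, 10)

(10, 10)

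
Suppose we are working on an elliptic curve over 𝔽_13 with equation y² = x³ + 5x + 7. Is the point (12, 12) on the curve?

y² = 12² ≡ 1; x³ + 5x + 7 = 1795 ≡ 1 (mod 13). 1 = 1.

yes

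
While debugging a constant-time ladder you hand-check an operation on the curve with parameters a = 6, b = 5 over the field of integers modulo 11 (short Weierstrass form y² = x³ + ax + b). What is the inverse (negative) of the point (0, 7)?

(0, 4)

-(0, 7) = (0, -7 mod 11) = (0, 4).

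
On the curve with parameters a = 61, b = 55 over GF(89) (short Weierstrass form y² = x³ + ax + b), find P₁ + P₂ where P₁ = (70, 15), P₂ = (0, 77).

(70, 15) + (0, 77). λ = (77 - 15)/(0 - 70) ≡ 62/19 mod 89. 19⁻¹ ≡ 75 (mod 89), so λ ≡ 22.
  x = λ² - 70 - 0 = 484 - 70 ≡ 58; y = λ·(70 - 58) - 15 ≡ 71. → (58, 71)

(58, 71)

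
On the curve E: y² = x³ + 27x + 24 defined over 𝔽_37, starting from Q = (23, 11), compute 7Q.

(23, 11)

Double-and-add on 7 = (111)₂. Start with Q = (23, 11) for the leading 1-bit.
double: tangent at (23, 11): λ = (3·23² + 27)/(2·11) ≡ 23/22. 22⁻¹ ≡ 32 (mod 37) since 22·32 = 704 ≡ 1, so λ ≡ 23·32 ≡ 33.
  x = λ² - 23 - 23 = 1089 - 46 ≡ 7; y = λ·(23 - 7) - 11 ≡ 36. → (7, 36)
add Q: (7, 36) + (23, 11). λ = (11 - 36)/(23 - 7) ≡ 12/16 mod 37. 16⁻¹ ≡ 7 (mod 37) since 16·7 = 112 ≡ 1, so λ ≡ 10.
  x = λ² - 7 - 23 = 100 - 30 ≡ 33; y = λ·(7 - 33) - 36 ≡ 0. → (33, 0)
double: (33, 0) + (33, 0): same x and y₁ ≡ -y₂, so the sum is ∞.
add Q: ∞ + (23, 11) = (23, 11) (identity).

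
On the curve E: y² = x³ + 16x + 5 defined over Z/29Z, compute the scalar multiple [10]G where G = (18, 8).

Double-and-add on 10 = (1010)₂. Start with G = (18, 8) for the leading 1-bit.
double: tangent at (18, 8): λ = (3·18² + 16)/(2·8) ≡ 2/16. 16⁻¹ ≡ 20 (mod 29), so λ ≡ 2·20 ≡ 11.
  x = λ² - 18 - 18 = 121 - 36 ≡ 27; y = λ·(18 - 27) - 8 ≡ 9. → (27, 9)
double: tangent at (27, 9): λ = (3·27² + 16)/(2·9) ≡ 28/18. 18⁻¹ ≡ 21 (mod 29), so λ ≡ 28·21 ≡ 8.
  x = λ² - 27 - 27 = 64 - 54 ≡ 10; y = λ·(27 - 10) - 9 ≡ 11. → (10, 11)
add G: (10, 11) + (18, 8). λ = (8 - 11)/(18 - 10) ≡ 26/8 mod 29. 8⁻¹ ≡ 11 (mod 29), so λ ≡ 25.
  x = λ² - 10 - 18 = 625 - 28 ≡ 17; y = λ·(10 - 17) - 11 ≡ 17. → (17, 17)
double: tangent at (17, 17): λ = (3·17² + 16)/(2·17) ≡ 13/5. 5⁻¹ ≡ 6 (mod 29), so λ ≡ 13·6 ≡ 20.
  x = λ² - 17 - 17 = 400 - 34 ≡ 18; y = λ·(17 - 18) - 17 ≡ 21. → (18, 21)

(18, 21)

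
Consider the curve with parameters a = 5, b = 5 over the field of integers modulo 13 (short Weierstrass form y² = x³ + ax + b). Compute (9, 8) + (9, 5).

O

The two points share x = 9 and their y-coordinates satisfy 8 + 5 ≡ 0 (mod 13), so they are inverses. Their sum is 𝒪.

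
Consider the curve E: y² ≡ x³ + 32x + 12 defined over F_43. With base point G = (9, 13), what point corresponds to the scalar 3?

(12, 24)

Repeated addition: build up to 3G.
2G: tangent at (9, 13): λ = (3·9² + 32)/(2·13) ≡ 17/26. 26⁻¹ ≡ 5 (mod 43), so λ ≡ 17·5 ≡ 42.
  x = λ² - 9 - 9 = 1764 - 18 ≡ 26; y = λ·(9 - 26) - 13 ≡ 4. → (26, 4)
3G: (26, 4) + (9, 13). λ = (13 - 4)/(9 - 26) ≡ 9/26 mod 43. 26⁻¹ ≡ 5 (mod 43), so λ ≡ 2.
  x = λ² - 26 - 9 = 4 - 35 ≡ 12; y = λ·(26 - 12) - 4 ≡ 24. → (12, 24)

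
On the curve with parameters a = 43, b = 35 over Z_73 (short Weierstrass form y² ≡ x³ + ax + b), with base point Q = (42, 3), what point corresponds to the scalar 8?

Double-and-add on 8 = (1000)₂. Start with Q = (42, 3) for the leading 1-bit.
double: tangent at (42, 3): λ = (3·42² + 43)/(2·3) ≡ 6/6. 6⁻¹ ≡ 61 (mod 73) since 6·61 = 366 ≡ 1, so λ ≡ 6·61 ≡ 1.
  x = λ² - 42 - 42 = 1 - 84 ≡ 63; y = λ·(42 - 63) - 3 ≡ 49. → (63, 49)
double: tangent at (63, 49): λ = (3·63² + 43)/(2·49) ≡ 51/25. 25⁻¹ ≡ 38 (mod 73), so λ ≡ 51·38 ≡ 40.
  x = λ² - 63 - 63 = 1600 - 126 ≡ 14; y = λ·(63 - 14) - 49 ≡ 13. → (14, 13)
double: tangent at (14, 13): λ = (3·14² + 43)/(2·13) ≡ 47/26. 26⁻¹ ≡ 59 (mod 73), so λ ≡ 47·59 ≡ 72.
  x = λ² - 14 - 14 = 5184 - 28 ≡ 46; y = λ·(14 - 46) - 13 ≡ 19. → (46, 19)

(46, 19)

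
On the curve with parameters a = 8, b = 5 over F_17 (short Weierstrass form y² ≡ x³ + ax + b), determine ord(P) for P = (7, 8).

2P: tangent at (7, 8): λ = (3·7² + 8)/(2·8) ≡ 2/16. 16⁻¹ ≡ 16 (mod 17) since 16·16 = 256 ≡ 1, so λ ≡ 2·16 ≡ 15.
  x = λ² - 7 - 7 = 225 - 14 ≡ 7; y = λ·(7 - 7) - 8 ≡ 9. → (7, 9)
3P: (7, 9) + (7, 8): same x and y₁ ≡ -y₂, so the sum is ∞.
3P = ∞, so the order is 3.

3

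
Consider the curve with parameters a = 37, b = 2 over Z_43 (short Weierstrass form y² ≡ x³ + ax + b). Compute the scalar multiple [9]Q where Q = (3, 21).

(20, 23)

Double-and-add on 9 = (1001)₂. Start with Q = (3, 21) for the leading 1-bit.
double: tangent at (3, 21): λ = (3·3² + 37)/(2·21) ≡ 21/42. 42⁻¹ ≡ 42 (mod 43), so λ ≡ 21·42 ≡ 22.
  x = λ² - 3 - 3 = 484 - 6 ≡ 5; y = λ·(3 - 5) - 21 ≡ 21. → (5, 21)
double: tangent at (5, 21): λ = (3·5² + 37)/(2·21) ≡ 26/42. 42⁻¹ ≡ 42 (mod 43), so λ ≡ 26·42 ≡ 17.
  x = λ² - 5 - 5 = 289 - 10 ≡ 21; y = λ·(5 - 21) - 21 ≡ 8. → (21, 8)
double: tangent at (21, 8): λ = (3·21² + 37)/(2·8) ≡ 27/16. 16⁻¹ ≡ 35 (mod 43), so λ ≡ 27·35 ≡ 42.
  x = λ² - 21 - 21 = 1764 - 42 ≡ 2; y = λ·(21 - 2) - 8 ≡ 16. → (2, 16)
add Q: (2, 16) + (3, 21). λ = (21 - 16)/(3 - 2) ≡ 5/1 mod 43. 1⁻¹ ≡ 1 (mod 43) since 1·1 = 1 ≡ 1, so λ ≡ 5.
  x = λ² - 2 - 3 = 25 - 5 ≡ 20; y = λ·(2 - 20) - 16 ≡ 23. → (20, 23)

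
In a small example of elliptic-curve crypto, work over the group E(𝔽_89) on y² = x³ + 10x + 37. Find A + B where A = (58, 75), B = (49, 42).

(35, 39)

(58, 75) + (49, 42). λ = (42 - 75)/(49 - 58) ≡ 56/80 mod 89. 80⁻¹ ≡ 79 (mod 89) since 80·79 = 6320 ≡ 1, so λ ≡ 63.
  x = λ² - 58 - 49 = 3969 - 107 ≡ 35; y = λ·(58 - 35) - 75 ≡ 39. → (35, 39)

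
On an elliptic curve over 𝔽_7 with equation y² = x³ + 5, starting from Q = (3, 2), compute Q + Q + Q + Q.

(6, 2)

Repeated addition: build up to 4Q.
2Q: tangent at (3, 2): λ = (3·3² + 0)/(2·2) ≡ 6/4. 4⁻¹ ≡ 2 (mod 7), so λ ≡ 6·2 ≡ 5.
  x = λ² - 3 - 3 = 25 - 6 ≡ 5; y = λ·(3 - 5) - 2 ≡ 2. → (5, 2)
3Q: (5, 2) + (3, 2). λ = (2 - 2)/(3 - 5) ≡ 0/5 mod 7. 5⁻¹ ≡ 3 (mod 7), so λ ≡ 0.
  x = λ² - 5 - 3 = 0 - 8 ≡ 6; y = λ·(5 - 6) - 2 ≡ 5. → (6, 5)
4Q: (6, 5) + (3, 2). λ = (2 - 5)/(3 - 6) ≡ 4/4 mod 7. 4⁻¹ ≡ 2 (mod 7), so λ ≡ 1.
  x = λ² - 6 - 3 = 1 - 9 ≡ 6; y = λ·(6 - 6) - 5 ≡ 2. → (6, 2)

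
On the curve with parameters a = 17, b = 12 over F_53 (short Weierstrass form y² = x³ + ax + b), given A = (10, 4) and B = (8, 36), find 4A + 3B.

(52, 43)

First 4A:
Double-and-add on 4 = (100)₂. Start with A = (10, 4) for the leading 1-bit.
double: tangent at (10, 4): λ = (3·10² + 17)/(2·4) ≡ 52/8. 8⁻¹ ≡ 20 (mod 53) since 8·20 = 160 ≡ 1, so λ ≡ 52·20 ≡ 33.
  x = λ² - 10 - 10 = 1089 - 20 ≡ 9; y = λ·(10 - 9) - 4 ≡ 29. → (9, 29)
double: tangent at (9, 29): λ = (3·9² + 17)/(2·29) ≡ 48/5. 5⁻¹ ≡ 32 (mod 53) since 5·32 = 160 ≡ 1, so λ ≡ 48·32 ≡ 52.
  x = λ² - 9 - 9 = 2704 - 18 ≡ 36; y = λ·(9 - 36) - 29 ≡ 51. → (36, 51)
4A = (36, 51).
Next 3B:
Repeated addition: build up to 3B.
2B: tangent at (8, 36): λ = (3·8² + 17)/(2·36) ≡ 50/19. 19⁻¹ ≡ 14 (mod 53), so λ ≡ 50·14 ≡ 11.
  x = λ² - 8 - 8 = 121 - 16 ≡ 52; y = λ·(8 - 52) - 36 ≡ 10. → (52, 10)
3B: (52, 10) + (8, 36). λ = (36 - 10)/(8 - 52) ≡ 26/9 mod 53. 9⁻¹ ≡ 6 (mod 53) since 9·6 = 54 ≡ 1, so λ ≡ 50.
  x = λ² - 52 - 8 = 2500 - 60 ≡ 2; y = λ·(52 - 2) - 10 ≡ 52. → (2, 52)
3B = (2, 52).
Finally 4A + 3B:
(36, 51) + (2, 52). λ = (52 - 51)/(2 - 36) ≡ 1/19 mod 53. 19⁻¹ ≡ 14 (mod 53), so λ ≡ 14.
  x = λ² - 36 - 2 = 196 - 38 ≡ 52; y = λ·(36 - 52) - 51 ≡ 43. → (52, 43)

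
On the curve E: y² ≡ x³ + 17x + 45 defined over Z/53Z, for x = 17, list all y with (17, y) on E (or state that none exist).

0

x³ + 17x + 45 = 5247 ≡ 0 (mod 53).
Only y = 0 satisfies y² ≡ 0.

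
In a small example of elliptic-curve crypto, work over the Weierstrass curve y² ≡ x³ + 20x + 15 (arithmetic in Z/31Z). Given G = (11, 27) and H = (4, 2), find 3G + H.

(22, 25)

First 3G:
Repeated addition: build up to 3G.
2G: tangent at (11, 27): λ = (3·11² + 20)/(2·27) ≡ 11/23. 23⁻¹ ≡ 27 (mod 31) since 23·27 = 621 ≡ 1, so λ ≡ 11·27 ≡ 18.
  x = λ² - 11 - 11 = 324 - 22 ≡ 23; y = λ·(11 - 23) - 27 ≡ 5. → (23, 5)
3G: (23, 5) + (11, 27). λ = (27 - 5)/(11 - 23) ≡ 22/19 mod 31. 19⁻¹ ≡ 18 (mod 31), so λ ≡ 24.
  x = λ² - 23 - 11 = 576 - 34 ≡ 15; y = λ·(23 - 15) - 5 ≡ 1. → (15, 1)
3G = (15, 1).
Finally 3G + H:
(15, 1) + (4, 2). λ = (2 - 1)/(4 - 15) ≡ 1/20 mod 31. 20⁻¹ ≡ 14 (mod 31) since 20·14 = 280 ≡ 1, so λ ≡ 14.
  x = λ² - 15 - 4 = 196 - 19 ≡ 22; y = λ·(15 - 22) - 1 ≡ 25. → (22, 25)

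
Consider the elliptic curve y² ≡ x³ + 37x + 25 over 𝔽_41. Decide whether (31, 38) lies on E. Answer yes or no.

y² = 38² ≡ 9; x³ + 37x + 25 = 30963 ≡ 8 (mod 41). 9 ≠ 8.

no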